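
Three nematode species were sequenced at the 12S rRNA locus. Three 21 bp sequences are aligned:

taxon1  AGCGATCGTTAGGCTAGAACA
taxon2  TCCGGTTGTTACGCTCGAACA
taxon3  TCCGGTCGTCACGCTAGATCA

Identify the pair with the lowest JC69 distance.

taxon2 and taxon3

taxon1–taxon2: 6/21 differ, p = 0.286, d = 0.360.
taxon1–taxon3: 6/21 differ, p = 0.286, d = 0.360.
taxon2–taxon3: 4/21 differ, p = 0.190, d = 0.220.
The smallest distance is between taxon2 and taxon3.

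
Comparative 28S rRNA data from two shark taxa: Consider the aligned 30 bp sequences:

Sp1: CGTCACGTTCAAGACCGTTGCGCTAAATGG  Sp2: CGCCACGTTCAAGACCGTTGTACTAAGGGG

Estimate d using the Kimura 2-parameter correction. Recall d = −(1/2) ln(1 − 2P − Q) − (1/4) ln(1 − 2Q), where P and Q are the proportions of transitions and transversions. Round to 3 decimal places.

Of 30 sites, 4 differences are transitions and 1 are transversions, so P = 4/30 ≈ 0.133333 and Q = 1/30 ≈ 0.033333.
Under the Kimura two-parameter model, d = −½ ln(1 − 2P − Q) − ¼ ln(1 − 2Q).
1 − 2P − Q = 0.700001, giving −½ ln(0.700001) = 0.178337.
1 − 2Q = 0.933334, giving −¼ ln(0.933334) = 0.017248.
d = 0.178337 + 0.017248 = 0.195585.

0.196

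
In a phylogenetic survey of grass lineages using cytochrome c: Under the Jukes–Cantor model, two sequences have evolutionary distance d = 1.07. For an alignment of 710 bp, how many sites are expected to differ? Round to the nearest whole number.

405

Invert JC69: p = (3/4)(1 − e^(−4d/3)) = 0.75 × (1 − e^(-1.426667)) = 0.75 × (1 − 0.240108) = 0.569919.
Expected differing sites = pL ≈ 0.569919 × 710 = 404.64249 ≈ 405.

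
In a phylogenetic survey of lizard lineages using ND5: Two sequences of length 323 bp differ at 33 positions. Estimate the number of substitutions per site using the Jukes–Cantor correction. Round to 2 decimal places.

0.11

p = 33/323 ≈ 0.102167.
d = −(3/4) ln(1 − 4p/3) = −0.75 ln(1 − 0.136223) = −0.75 ln(0.863777)
  = −0.75 × (-0.146441) = 0.109831 substitutions/site.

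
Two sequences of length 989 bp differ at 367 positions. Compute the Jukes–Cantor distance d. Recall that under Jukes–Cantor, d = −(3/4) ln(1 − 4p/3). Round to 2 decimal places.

0.51

p = 367/989 ≈ 0.371082.
d = −(3/4) ln(1 − 4p/3) = −0.75 ln(1 − 0.494776) = −0.75 ln(0.505224)
  = −0.75 × (-0.682753) = 0.512065 substitutions/site.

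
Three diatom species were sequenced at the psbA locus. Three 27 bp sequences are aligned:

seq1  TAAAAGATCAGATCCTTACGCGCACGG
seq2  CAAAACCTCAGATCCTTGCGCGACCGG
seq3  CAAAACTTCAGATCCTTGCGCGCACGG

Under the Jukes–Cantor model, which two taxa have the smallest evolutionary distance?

seq2 and seq3

seq1–seq2: 6/27 differ, p = 0.222, d = 0.264.
seq1–seq3: 4/27 differ, p = 0.148, d = 0.165.
seq2–seq3: 3/27 differ, p = 0.111, d = 0.120.
The smallest distance is between seq2 and seq3.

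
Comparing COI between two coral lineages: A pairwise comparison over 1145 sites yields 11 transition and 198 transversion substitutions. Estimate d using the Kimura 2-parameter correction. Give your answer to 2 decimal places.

P = 11/1145 ≈ 0.009607 and Q = 198/1145 ≈ 0.172926.
Under the Kimura two-parameter model, d = −½ ln(1 − 2P − Q) − ¼ ln(1 − 2Q).
1 − 2P − Q = 0.80786, giving −½ ln(0.80786) = 0.106683.
1 − 2Q = 0.654148, giving −¼ ln(0.654148) = 0.106105.
d = 0.106683 + 0.106105 = 0.212788.

0.21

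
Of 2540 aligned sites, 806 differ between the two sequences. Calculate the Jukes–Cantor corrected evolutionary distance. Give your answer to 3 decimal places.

p = 806/2540 ≈ 0.317323.
d = −(3/4) ln(1 − 4p/3) = −0.75 ln(1 − 0.423097) = −0.75 ln(0.576903)
  = −0.75 × (-0.550081) = 0.412561 substitutions/site.

0.413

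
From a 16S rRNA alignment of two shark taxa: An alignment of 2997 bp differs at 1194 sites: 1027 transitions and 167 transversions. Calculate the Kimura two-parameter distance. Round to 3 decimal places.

0.705

P = 1027/2997 ≈ 0.342676 and Q = 167/2997 ≈ 0.055722.
Under the Kimura two-parameter model, d = −½ ln(1 − 2P − Q) − ¼ ln(1 − 2Q).
1 − 2P − Q = 0.258926, giving −½ ln(0.258926) = 0.675606.
1 − 2Q = 0.888556, giving −¼ ln(0.888556) = 0.029539.
d = 0.675606 + 0.029539 = 0.705145.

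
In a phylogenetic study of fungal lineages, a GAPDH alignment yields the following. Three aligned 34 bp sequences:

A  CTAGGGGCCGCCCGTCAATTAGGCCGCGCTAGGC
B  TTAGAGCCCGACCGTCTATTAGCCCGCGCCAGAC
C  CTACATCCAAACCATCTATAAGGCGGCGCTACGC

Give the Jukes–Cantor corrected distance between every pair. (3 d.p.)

A–B: 8/34 sites differ → p ≈ 0.235294, d = −0.75 ln(1 − 0.313725) = 0.282358 ≈ 0.282.
A–C: 12/34 sites differ → p ≈ 0.352941, d = −0.75 ln(1 − 0.470588) = 0.476991 ≈ 0.477.
B–C: 12/34 sites differ → p ≈ 0.352941, d = −0.75 ln(1 − 0.470588) = 0.476991 ≈ 0.477.

d(A,B) = 0.282, d(A,C) = 0.477, d(B,C) = 0.477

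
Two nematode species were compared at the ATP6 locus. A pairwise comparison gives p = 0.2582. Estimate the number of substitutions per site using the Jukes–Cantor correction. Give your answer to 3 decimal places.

0.317

d = −(3/4) ln(1 − 4p/3) = −0.75 ln(1 − 0.344267) = −0.75 ln(0.655733)
  = −0.75 × (-0.422002) = 0.316502 substitutions/site.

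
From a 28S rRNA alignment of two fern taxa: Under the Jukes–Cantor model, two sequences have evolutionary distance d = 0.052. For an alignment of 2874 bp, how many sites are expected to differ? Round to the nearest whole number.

Invert JC69: p = (3/4)(1 − e^(−4d/3)) = 0.75 × (1 − e^(-0.069333)) = 0.75 × (1 − 0.933016) = 0.050238.
Expected differing sites = pL ≈ 0.050238 × 2874 = 144.384012 ≈ 144.

144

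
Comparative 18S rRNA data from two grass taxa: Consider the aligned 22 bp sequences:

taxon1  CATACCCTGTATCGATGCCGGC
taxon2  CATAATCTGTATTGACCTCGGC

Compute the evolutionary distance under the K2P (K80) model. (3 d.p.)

Of 22 sites, 4 differences are transitions and 2 are transversions, so P = 4/22 ≈ 0.181818 and Q = 2/22 ≈ 0.090909.
Under the Kimura two-parameter model, d = −½ ln(1 − 2P − Q) − ¼ ln(1 − 2Q).
1 − 2P − Q = 0.545455, giving −½ ln(0.545455) = 0.303067.
1 − 2Q = 0.818182, giving −¼ ln(0.818182) = 0.050168.
d = 0.303067 + 0.050168 = 0.353235.

0.353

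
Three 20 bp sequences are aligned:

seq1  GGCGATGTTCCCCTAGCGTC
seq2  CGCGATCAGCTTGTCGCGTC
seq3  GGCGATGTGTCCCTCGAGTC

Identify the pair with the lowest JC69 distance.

seq1–seq2: 8/20 differ, p = 0.400, d = 0.572.
seq1–seq3: 4/20 differ, p = 0.200, d = 0.233.
seq2–seq3: 8/20 differ, p = 0.400, d = 0.572.
The smallest distance is between seq1 and seq3.

seq1 and seq3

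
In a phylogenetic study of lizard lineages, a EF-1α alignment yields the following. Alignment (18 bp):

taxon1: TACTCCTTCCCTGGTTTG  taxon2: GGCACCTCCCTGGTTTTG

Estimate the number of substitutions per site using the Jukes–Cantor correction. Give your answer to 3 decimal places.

The sequences differ at 7 of 18 sites (1, 2, 4, 8, 11, 12, 14), so p = 7/18 ≈ 0.388889.
d = −(3/4) ln(1 − 4p/3) = −0.75 ln(1 − 0.518519) = −0.75 ln(0.481481)
  = −0.75 × (-0.730889) = 0.548167 substitutions/site.

0.548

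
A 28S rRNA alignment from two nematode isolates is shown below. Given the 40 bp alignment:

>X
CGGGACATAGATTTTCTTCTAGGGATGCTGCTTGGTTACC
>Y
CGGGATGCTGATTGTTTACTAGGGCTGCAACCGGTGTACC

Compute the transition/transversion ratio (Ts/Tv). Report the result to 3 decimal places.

0.750

Transitions are A↔G and C↔T; transversions are all other mismatches.
Transitions: 6. Transversions: 8.
R = 6/8 = 0.750.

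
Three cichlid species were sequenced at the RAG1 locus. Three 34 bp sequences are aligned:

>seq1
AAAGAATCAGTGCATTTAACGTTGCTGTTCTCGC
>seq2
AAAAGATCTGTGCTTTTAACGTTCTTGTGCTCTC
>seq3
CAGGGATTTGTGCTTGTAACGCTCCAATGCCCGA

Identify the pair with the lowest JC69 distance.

seq1 and seq2

seq1–seq2: 8/34 differ, p = 0.235, d = 0.282.
seq1–seq3: 14/34 differ, p = 0.412, d = 0.597.
seq2–seq3: 12/34 differ, p = 0.353, d = 0.477.
The smallest distance is between seq1 and seq2.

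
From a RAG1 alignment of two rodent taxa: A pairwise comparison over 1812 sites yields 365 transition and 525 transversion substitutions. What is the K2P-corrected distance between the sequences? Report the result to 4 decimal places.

P = 365/1812 ≈ 0.201435 and Q = 525/1812 ≈ 0.289735.
Under the Kimura two-parameter model, d = −½ ln(1 − 2P − Q) − ¼ ln(1 − 2Q).
1 − 2P − Q = 0.307395, giving −½ ln(0.307395) = 0.589811.
1 − 2Q = 0.42053, giving −¼ ln(0.42053) = 0.216560.
d = 0.589811 + 0.216560 = 0.806371.

0.8064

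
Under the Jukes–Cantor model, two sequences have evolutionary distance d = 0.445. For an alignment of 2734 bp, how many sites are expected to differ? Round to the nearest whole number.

918

Invert JC69: p = (3/4)(1 − e^(−4d/3)) = 0.75 × (1 − e^(-0.593333)) = 0.75 × (1 − 0.552483) = 0.335638.
Expected differing sites = pL ≈ 0.335638 × 2734 = 917.634292 ≈ 918.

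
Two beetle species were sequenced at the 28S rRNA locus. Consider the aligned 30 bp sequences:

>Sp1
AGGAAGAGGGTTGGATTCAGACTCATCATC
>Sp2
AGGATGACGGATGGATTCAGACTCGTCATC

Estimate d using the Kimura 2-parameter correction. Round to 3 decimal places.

Of 30 sites, 1 differences are transitions and 3 are transversions, so P = 1/30 ≈ 0.033333 and Q = 3/30 = 0.1.
Under the Kimura two-parameter model, d = −½ ln(1 − 2P − Q) − ¼ ln(1 − 2Q).
1 − 2P − Q = 0.833334, giving −½ ln(0.833334) = 0.091160.
1 − 2Q = 0.8, giving −¼ ln(0.8) = 0.055786.
d = 0.091160 + 0.055786 = 0.146946.

0.147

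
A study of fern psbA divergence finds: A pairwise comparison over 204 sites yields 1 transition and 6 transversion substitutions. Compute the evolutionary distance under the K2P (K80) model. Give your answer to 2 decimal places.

P = 1/204 ≈ 0.004902 and Q = 6/204 ≈ 0.029412.
Under the Kimura two-parameter model, d = −½ ln(1 − 2P − Q) − ¼ ln(1 − 2Q).
1 − 2P − Q = 0.960784, giving −½ ln(0.960784) = 0.020003.
1 − 2Q = 0.941176, giving −¼ ln(0.941176) = 0.015156.
d = 0.020003 + 0.015156 = 0.035159.

0.04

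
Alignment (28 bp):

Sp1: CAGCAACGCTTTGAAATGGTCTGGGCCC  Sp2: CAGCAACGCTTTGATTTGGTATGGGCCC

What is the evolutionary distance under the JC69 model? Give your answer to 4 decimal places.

The sequences differ at 3 of 28 sites (15, 16, 21), so p = 3/28 ≈ 0.107143.
d = −(3/4) ln(1 − 4p/3) = −0.75 ln(1 − 0.142857) = −0.75 ln(0.857143)
  = −0.75 × (-0.154151) = 0.115613 substitutions/site.

0.1156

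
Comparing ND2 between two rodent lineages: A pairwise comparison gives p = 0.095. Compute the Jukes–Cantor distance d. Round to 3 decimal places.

d = −(3/4) ln(1 − 4p/3) = −0.75 ln(1 − 0.126667) = −0.75 ln(0.873333)
  = −0.75 × (-0.135438) = 0.101579 substitutions/site.

0.102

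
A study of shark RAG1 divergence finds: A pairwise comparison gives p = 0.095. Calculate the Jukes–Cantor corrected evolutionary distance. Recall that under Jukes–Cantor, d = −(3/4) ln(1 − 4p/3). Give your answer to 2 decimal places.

d = −(3/4) ln(1 − 4p/3) = −0.75 ln(1 − 0.126667) = −0.75 ln(0.873333)
  = −0.75 × (-0.135438) = 0.101579 substitutions/site.

0.10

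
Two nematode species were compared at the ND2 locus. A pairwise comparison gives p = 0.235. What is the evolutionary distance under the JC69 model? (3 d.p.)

d = −(3/4) ln(1 − 4p/3) = −0.75 ln(1 − 0.313333) = −0.75 ln(0.686667)
  = −0.75 × (-0.375906) = 0.281930 substitutions/site.

0.282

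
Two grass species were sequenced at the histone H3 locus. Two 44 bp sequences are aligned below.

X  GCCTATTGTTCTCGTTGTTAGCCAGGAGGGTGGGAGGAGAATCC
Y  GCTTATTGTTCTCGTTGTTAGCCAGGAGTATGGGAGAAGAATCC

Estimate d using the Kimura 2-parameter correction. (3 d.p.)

0.098

Of 44 sites, 3 differences are transitions and 1 are transversions, so P = 3/44 ≈ 0.068182 and Q = 1/44 ≈ 0.022727.
Under the Kimura two-parameter model, d = −½ ln(1 − 2P − Q) − ¼ ln(1 − 2Q).
1 − 2P − Q = 0.840909, giving −½ ln(0.840909) = 0.086636.
1 − 2Q = 0.954546, giving −¼ ln(0.954546) = 0.011630.
d = 0.086636 + 0.011630 = 0.098266.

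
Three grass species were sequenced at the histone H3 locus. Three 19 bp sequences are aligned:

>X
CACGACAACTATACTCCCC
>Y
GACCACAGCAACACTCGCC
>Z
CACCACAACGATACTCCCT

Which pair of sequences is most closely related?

X and Z

X–Y: 6/19 differ, p = 0.316, d = 0.410.
X–Z: 3/19 differ, p = 0.158, d = 0.177.
Y–Z: 6/19 differ, p = 0.316, d = 0.410.
The smallest distance is between X and Z.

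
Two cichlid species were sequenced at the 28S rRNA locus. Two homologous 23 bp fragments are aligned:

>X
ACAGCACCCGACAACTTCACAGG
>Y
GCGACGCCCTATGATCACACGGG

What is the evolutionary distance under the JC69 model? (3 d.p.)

0.761

The sequences differ at 11 of 23 sites, so p = 11/23 ≈ 0.478261.
d = −(3/4) ln(1 − 4p/3) = −0.75 ln(1 − 0.637681) = −0.75 ln(0.362319)
  = −0.75 × (-1.015230) = 0.761423 substitutions/site.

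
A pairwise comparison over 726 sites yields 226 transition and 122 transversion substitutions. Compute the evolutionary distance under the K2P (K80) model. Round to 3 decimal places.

0.884

P = 226/726 ≈ 0.311295 and Q = 122/726 ≈ 0.168044.
Under the Kimura two-parameter model, d = −½ ln(1 − 2P − Q) − ¼ ln(1 − 2Q).
1 − 2P − Q = 0.209366, giving −½ ln(0.209366) = 0.781836.
1 − 2Q = 0.663912, giving −¼ ln(0.663912) = 0.102401.
d = 0.781836 + 0.102401 = 0.884237.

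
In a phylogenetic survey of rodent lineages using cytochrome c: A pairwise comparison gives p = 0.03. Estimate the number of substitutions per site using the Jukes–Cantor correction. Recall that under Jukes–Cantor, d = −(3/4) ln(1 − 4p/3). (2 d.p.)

0.03

d = −(3/4) ln(1 − 4p/3) = −0.75 ln(1 − 0.04) = −0.75 ln(0.96)
  = −0.75 × (-0.040822) = 0.030617 substitutions/site.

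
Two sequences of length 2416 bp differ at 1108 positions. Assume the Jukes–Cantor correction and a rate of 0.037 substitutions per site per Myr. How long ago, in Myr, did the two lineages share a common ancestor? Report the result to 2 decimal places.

9.58

p = 1108/2416 ≈ 0.458609.
d = −(3/4) ln(1 − 4p/3) = −0.75 ln(1 − 0.611479) = −0.75 ln(0.388521)
  = −0.75 × (-0.945408) = 0.709056 substitutions/site.
Under a molecular clock d = 2μt, so t = d/(2μ) = 0.709056 / (2 × 0.037) = 9.58 Myr.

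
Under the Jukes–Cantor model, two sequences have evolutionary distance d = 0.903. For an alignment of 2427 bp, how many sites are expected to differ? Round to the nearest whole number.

Invert JC69: p = (3/4)(1 − e^(−4d/3)) = 0.75 × (1 − e^(-1.204)) = 0.75 × (1 − 0.299992) = 0.525006.
Expected differing sites = pL ≈ 0.525006 × 2427 = 1274.189562 ≈ 1274.

1274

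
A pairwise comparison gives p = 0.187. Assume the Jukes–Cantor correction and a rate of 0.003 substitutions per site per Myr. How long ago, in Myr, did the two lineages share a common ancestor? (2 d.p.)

d = −(3/4) ln(1 − 4p/3) = −0.75 ln(1 − 0.249333) = −0.75 ln(0.750667)
  = −0.75 × (-0.286793) = 0.215095 substitutions/site.
Under a molecular clock d = 2μt, so t = d/(2μ) = 0.215095 / (2 × 0.003) = 35.85 Myr.

35.85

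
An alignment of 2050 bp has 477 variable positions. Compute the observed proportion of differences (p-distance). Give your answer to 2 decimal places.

0.23

p = 477/2050 = 0.232682… ≈ 0.23 (to 2 d.p.).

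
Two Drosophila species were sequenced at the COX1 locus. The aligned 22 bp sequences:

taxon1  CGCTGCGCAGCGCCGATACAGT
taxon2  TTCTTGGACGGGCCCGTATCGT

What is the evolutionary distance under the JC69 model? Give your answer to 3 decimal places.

0.824

The sequences differ at 11 of 22 sites, so p = 11/22 = 0.5.
d = −(3/4) ln(1 − 4p/3) = −0.75 ln(1 − 0.666667) = −0.75 ln(0.333333)
  = −0.75 × (-1.098613) = 0.823960 substitutions/site.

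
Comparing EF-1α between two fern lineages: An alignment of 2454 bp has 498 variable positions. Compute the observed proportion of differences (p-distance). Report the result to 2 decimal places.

p = 498/2454 = 0.202933… ≈ 0.20 (to 2 d.p.).

0.20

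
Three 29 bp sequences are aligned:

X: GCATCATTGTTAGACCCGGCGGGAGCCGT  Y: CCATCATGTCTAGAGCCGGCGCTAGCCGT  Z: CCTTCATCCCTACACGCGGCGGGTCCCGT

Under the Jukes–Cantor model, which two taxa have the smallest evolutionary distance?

X–Y: 7/29 differ, p = 0.241, d = 0.291.
X–Z: 9/29 differ, p = 0.310, d = 0.401.
Y–Z: 10/29 differ, p = 0.345, d = 0.462.
The smallest distance is between X and Y.

X and Y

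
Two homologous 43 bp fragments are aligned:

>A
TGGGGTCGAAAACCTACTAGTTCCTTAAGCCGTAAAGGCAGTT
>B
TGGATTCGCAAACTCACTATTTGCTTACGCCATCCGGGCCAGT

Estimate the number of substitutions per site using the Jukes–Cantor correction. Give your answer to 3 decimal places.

The sequences differ at 15 of 43 sites, so p = 15/43 ≈ 0.348837.
d = −(3/4) ln(1 − 4p/3) = −0.75 ln(1 − 0.465116) = −0.75 ln(0.534884)
  = −0.75 × (-0.625705) = 0.469279 substitutions/site.

0.469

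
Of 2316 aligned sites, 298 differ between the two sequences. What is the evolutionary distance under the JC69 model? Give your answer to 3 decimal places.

0.141

p = 298/2316 ≈ 0.12867.
d = −(3/4) ln(1 − 4p/3) = −0.75 ln(1 − 0.17156) = −0.75 ln(0.82844)
  = −0.75 × (-0.188211) = 0.141158 substitutions/site.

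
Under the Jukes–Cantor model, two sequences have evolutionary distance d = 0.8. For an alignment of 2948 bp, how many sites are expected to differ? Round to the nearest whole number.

1450

Invert JC69: p = (3/4)(1 − e^(−4d/3)) = 0.75 × (1 − e^(-1.066667)) = 0.75 × (1 − 0.344154) = 0.491885.
Expected differing sites = pL ≈ 0.491885 × 2948 = 1450.07698 ≈ 1450.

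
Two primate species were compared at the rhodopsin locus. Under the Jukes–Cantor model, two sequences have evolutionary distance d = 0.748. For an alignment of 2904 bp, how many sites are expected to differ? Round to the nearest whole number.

Invert JC69: p = (3/4)(1 − e^(−4d/3)) = 0.75 × (1 − e^(-0.997333)) = 0.75 × (1 − 0.368862) = 0.473354.
Expected differing sites = pL ≈ 0.473354 × 2904 = 1374.620016 ≈ 1375.

1375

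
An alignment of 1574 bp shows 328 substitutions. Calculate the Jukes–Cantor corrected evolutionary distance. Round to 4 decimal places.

0.2441

p = 328/1574 ≈ 0.208386.
d = −(3/4) ln(1 − 4p/3) = −0.75 ln(1 − 0.277848) = −0.75 ln(0.722152)
  = −0.75 × (-0.325520) = 0.244140 substitutions/site.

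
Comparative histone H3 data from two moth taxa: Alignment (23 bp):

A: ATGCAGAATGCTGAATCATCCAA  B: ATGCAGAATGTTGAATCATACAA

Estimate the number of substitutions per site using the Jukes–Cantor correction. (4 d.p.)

0.0924

The sequences differ at 2 of 23 sites (11, 20), so p = 2/23 ≈ 0.086957.
d = −(3/4) ln(1 − 4p/3) = −0.75 ln(1 − 0.115943) = −0.75 ln(0.884057)
  = −0.75 × (-0.123234) = 0.092426 substitutions/site.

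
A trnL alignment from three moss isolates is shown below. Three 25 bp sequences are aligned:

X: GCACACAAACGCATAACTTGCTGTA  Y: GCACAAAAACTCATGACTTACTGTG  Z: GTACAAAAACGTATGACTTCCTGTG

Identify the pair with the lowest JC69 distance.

Y and Z

X–Y: 5/25 differ, p = 0.200, d = 0.233.
X–Z: 6/25 differ, p = 0.240, d = 0.289.
Y–Z: 4/25 differ, p = 0.160, d = 0.180.
The smallest distance is between Y and Z.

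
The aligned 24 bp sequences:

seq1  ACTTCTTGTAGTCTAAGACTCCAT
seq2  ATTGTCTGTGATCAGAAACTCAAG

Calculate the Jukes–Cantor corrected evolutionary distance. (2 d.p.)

0.71

The sequences differ at 11 of 24 sites, so p = 11/24 ≈ 0.458333.
d = −(3/4) ln(1 − 4p/3) = −0.75 ln(1 − 0.611111) = −0.75 ln(0.388889)
  = −0.75 × (-0.944461) = 0.708346 substitutions/site.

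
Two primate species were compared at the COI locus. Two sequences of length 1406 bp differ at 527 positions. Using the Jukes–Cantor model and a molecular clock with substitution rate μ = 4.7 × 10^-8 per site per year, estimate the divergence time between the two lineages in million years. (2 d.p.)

5.53

p = 527/1406 ≈ 0.374822.
d = −(3/4) ln(1 − 4p/3) = −0.75 ln(1 − 0.499763) = −0.75 ln(0.500237)
  = −0.75 × (-0.692673) = 0.519505 substitutions/site.
Under a molecular clock d = 2μt, so t = d/(2μ) = 0.519505 / (2 × 4.7 × 10^-8) = 5.53 million years.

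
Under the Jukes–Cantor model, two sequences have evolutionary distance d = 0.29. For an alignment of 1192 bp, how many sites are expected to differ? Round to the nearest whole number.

Invert JC69: p = (3/4)(1 − e^(−4d/3)) = 0.75 × (1 − e^(-0.386667)) = 0.75 × (1 − 0.679317) = 0.240512.
Expected differing sites = pL ≈ 0.240512 × 1192 = 286.690304 ≈ 287.

287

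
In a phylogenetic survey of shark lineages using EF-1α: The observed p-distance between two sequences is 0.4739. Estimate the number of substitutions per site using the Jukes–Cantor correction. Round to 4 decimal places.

d = −(3/4) ln(1 − 4p/3) = −0.75 ln(1 − 0.631867) = −0.75 ln(0.368133)
  = −0.75 × (-0.999311) = 0.749483 substitutions/site.

0.7495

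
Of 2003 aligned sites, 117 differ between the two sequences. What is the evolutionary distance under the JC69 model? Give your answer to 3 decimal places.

p = 117/2003 ≈ 0.058412.
d = −(3/4) ln(1 − 4p/3) = −0.75 ln(1 − 0.077883) = −0.75 ln(0.922117)
  = −0.75 × (-0.081083) = 0.060812 substitutions/site.

0.061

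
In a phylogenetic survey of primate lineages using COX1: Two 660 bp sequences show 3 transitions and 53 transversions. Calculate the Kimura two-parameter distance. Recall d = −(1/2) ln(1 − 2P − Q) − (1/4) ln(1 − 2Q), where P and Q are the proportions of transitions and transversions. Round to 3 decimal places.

0.091

P = 3/660 ≈ 0.004545 and Q = 53/660 ≈ 0.080303.
Under the Kimura two-parameter model, d = −½ ln(1 − 2P − Q) − ¼ ln(1 − 2Q).
1 − 2P − Q = 0.910607, giving −½ ln(0.910607) = 0.046822.
1 − 2Q = 0.839394, giving −¼ ln(0.839394) = 0.043769.
d = 0.046822 + 0.043769 = 0.090591.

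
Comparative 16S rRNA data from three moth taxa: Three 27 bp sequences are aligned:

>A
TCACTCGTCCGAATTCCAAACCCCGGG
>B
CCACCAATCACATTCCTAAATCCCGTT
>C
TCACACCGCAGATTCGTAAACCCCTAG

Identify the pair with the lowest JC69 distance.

A and C

A–B: 12/27 differ, p = 0.444, d = 0.673.
A–C: 10/27 differ, p = 0.370, d = 0.511.
B–C: 11/27 differ, p = 0.407, d = 0.588.
The smallest distance is between A and C.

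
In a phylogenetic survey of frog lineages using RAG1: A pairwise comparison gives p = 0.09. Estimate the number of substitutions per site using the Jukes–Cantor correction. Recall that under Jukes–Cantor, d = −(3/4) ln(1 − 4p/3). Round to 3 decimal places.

0.096

d = −(3/4) ln(1 − 4p/3) = −0.75 ln(1 − 0.12) = −0.75 ln(0.88)
  = −0.75 × (-0.127833) = 0.095875 substitutions/site.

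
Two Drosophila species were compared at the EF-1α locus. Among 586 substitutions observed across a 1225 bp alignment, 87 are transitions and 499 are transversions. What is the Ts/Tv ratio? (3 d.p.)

0.174

R = 87/499 = 0.174348… ≈ 0.174 (to 3 d.p.).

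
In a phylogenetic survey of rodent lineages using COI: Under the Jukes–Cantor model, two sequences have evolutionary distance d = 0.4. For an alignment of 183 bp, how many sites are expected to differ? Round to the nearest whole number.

57

Invert JC69: p = (3/4)(1 − e^(−4d/3)) = 0.75 × (1 − e^(-0.533333)) = 0.75 × (1 − 0.586646) = 0.310016.
Expected differing sites = pL ≈ 0.310016 × 183 = 56.732928 ≈ 57.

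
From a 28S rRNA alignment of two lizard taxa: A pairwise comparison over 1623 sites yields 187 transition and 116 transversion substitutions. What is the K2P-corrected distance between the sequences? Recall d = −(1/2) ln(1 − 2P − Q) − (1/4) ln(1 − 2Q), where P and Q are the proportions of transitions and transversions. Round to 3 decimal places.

P = 187/1623 ≈ 0.115219 and Q = 116/1623 ≈ 0.071473.
Under the Kimura two-parameter model, d = −½ ln(1 − 2P − Q) − ¼ ln(1 − 2Q).
1 − 2P − Q = 0.698089, giving −½ ln(0.698089) = 0.179704.
1 − 2Q = 0.857054, giving −¼ ln(0.857054) = 0.038564.
d = 0.179704 + 0.038564 = 0.218268.

0.218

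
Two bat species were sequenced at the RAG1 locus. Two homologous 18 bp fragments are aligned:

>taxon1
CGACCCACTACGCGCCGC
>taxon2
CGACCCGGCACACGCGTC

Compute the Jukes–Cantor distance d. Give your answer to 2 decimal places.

0.44

The sequences differ at 6 of 18 sites (7, 8, 9, 12, 16, 17), so p = 6/18 ≈ 0.333333.
d = −(3/4) ln(1 − 4p/3) = −0.75 ln(1 − 0.444444) = −0.75 ln(0.555556)
  = −0.75 × (-0.587786) = 0.440840 substitutions/site.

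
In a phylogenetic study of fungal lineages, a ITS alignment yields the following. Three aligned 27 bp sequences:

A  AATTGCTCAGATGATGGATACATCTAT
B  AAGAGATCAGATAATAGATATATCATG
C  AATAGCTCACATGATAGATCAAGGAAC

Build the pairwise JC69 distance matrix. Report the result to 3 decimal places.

A–B: 9/27 sites differ → p ≈ 0.333333, d = −0.75 ln(1 − 0.444444) = 0.440839 ≈ 0.441.
A–C: 9/27 sites differ → p ≈ 0.333333, d = −0.75 ln(1 − 0.444444) = 0.440839 ≈ 0.441.
B–C: 10/27 sites differ → p ≈ 0.37037, d = −0.75 ln(1 − 0.493827) = 0.510658 ≈ 0.511.

d(A,B) = 0.441, d(A,C) = 0.441, d(B,C) = 0.511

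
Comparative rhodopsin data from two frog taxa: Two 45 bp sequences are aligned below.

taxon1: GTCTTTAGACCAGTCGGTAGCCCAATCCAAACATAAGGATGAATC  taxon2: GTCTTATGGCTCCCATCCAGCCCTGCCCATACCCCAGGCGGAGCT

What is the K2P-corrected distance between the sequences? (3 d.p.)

0.876

Of 45 sites, 10 differences are transitions and 13 are transversions, so P = 10/45 ≈ 0.222222 and Q = 13/45 ≈ 0.288889.
Under the Kimura two-parameter model, d = −½ ln(1 − 2P − Q) − ¼ ln(1 − 2Q).
1 − 2P − Q = 0.266667, giving −½ ln(0.266667) = 0.660877.
1 − 2Q = 0.422222, giving −¼ ln(0.422222) = 0.215556.
d = 0.660877 + 0.215556 = 0.876433.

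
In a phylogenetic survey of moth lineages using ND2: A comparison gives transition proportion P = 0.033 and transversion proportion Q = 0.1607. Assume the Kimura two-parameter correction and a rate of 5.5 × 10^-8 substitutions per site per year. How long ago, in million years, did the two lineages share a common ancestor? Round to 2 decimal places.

2.05

Under the Kimura two-parameter model, d = −½ ln(1 − 2P − Q) − ¼ ln(1 − 2Q).
1 − 2P − Q = 0.7733, giving −½ ln(0.7733) = 0.128544.
1 − 2Q = 0.6786, giving −¼ ln(0.6786) = 0.096931.
d = 0.128544 + 0.096931 = 0.225475.
Under a molecular clock d = 2μt, so t = d/(2μ) = 0.225475 / (2 × 5.5 × 10^-8) = 2.05 million years.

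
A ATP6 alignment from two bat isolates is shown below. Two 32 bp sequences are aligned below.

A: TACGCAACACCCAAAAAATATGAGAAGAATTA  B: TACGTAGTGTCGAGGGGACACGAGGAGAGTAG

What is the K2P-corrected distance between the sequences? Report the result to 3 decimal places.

Of 32 sites, 14 differences are transitions and 2 are transversions, so P = 14/32 = 0.4375 and Q = 2/32 = 0.0625.
Under the Kimura two-parameter model, d = −½ ln(1 − 2P − Q) − ¼ ln(1 − 2Q).
1 − 2P − Q = 0.0625, giving −½ ln(0.0625) = 1.386294.
1 − 2Q = 0.875, giving −¼ ln(0.875) = 0.033383.
d = 1.386294 + 0.033383 = 1.419677.

1.420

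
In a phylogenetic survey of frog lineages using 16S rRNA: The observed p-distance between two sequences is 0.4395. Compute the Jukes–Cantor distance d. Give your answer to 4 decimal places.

d = −(3/4) ln(1 − 4p/3) = −0.75 ln(1 − 0.586) = −0.75 ln(0.414)
  = −0.75 × (-0.881889) = 0.661417 substitutions/site.

0.6614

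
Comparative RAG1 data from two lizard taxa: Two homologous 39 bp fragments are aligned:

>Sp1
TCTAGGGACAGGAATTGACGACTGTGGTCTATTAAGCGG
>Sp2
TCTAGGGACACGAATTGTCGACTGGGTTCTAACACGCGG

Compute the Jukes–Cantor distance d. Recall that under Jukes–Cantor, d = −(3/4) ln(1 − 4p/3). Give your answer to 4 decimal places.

0.2052

The sequences differ at 7 of 39 sites (11, 18, 25, 27, 32, 33, 35), so p = 7/39 ≈ 0.179487.
d = −(3/4) ln(1 − 4p/3) = −0.75 ln(1 − 0.239316) = −0.75 ln(0.760684)
  = −0.75 × (-0.273537) = 0.205153 substitutions/site.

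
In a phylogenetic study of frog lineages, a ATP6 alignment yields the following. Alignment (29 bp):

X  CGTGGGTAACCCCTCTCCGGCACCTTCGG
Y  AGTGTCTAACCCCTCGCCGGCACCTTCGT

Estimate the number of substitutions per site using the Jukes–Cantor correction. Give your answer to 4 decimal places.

The sequences differ at 5 of 29 sites (1, 5, 6, 16, 29), so p = 5/29 ≈ 0.172414.
d = −(3/4) ln(1 − 4p/3) = −0.75 ln(1 − 0.229885) = −0.75 ln(0.770115)
  = −0.75 × (-0.261215) = 0.195911 substitutions/site.

0.1959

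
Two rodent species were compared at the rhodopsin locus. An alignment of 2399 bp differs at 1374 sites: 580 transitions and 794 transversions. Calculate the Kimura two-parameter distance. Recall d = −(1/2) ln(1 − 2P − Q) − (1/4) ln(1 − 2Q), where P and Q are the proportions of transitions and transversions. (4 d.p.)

P = 580/2399 ≈ 0.241767 and Q = 794/2399 ≈ 0.330971.
Under the Kimura two-parameter model, d = −½ ln(1 − 2P − Q) − ¼ ln(1 − 2Q).
1 − 2P − Q = 0.185495, giving −½ ln(0.185495) = 0.842364.
1 − 2Q = 0.338058, giving −¼ ln(0.338058) = 0.271134.
d = 0.842364 + 0.271134 = 1.113498.

1.1135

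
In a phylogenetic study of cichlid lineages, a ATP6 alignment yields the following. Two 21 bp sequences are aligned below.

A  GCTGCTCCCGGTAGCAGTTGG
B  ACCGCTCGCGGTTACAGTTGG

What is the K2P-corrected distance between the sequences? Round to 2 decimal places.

0.29

Of 21 sites, 3 differences are transitions and 2 are transversions, so P = 3/21 ≈ 0.142857 and Q = 2/21 ≈ 0.095238.
Under the Kimura two-parameter model, d = −½ ln(1 − 2P − Q) − ¼ ln(1 − 2Q).
1 − 2P − Q = 0.619048, giving −½ ln(0.619048) = 0.239786.
1 − 2Q = 0.809524, giving −¼ ln(0.809524) = 0.052827.
d = 0.239786 + 0.052827 = 0.292613.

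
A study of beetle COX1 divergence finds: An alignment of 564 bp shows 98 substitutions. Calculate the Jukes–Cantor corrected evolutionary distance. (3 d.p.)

0.198

p = 98/564 ≈ 0.173759.
d = −(3/4) ln(1 − 4p/3) = −0.75 ln(1 − 0.231679) = −0.75 ln(0.768321)
  = −0.75 × (-0.263548) = 0.197661 substitutions/site.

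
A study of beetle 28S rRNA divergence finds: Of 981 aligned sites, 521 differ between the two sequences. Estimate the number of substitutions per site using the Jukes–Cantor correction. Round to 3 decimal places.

0.924

p = 521/981 ≈ 0.531091.
d = −(3/4) ln(1 − 4p/3) = −0.75 ln(1 − 0.708121) = −0.75 ln(0.291879)
  = −0.75 × (-1.231416) = 0.923562 substitutions/site.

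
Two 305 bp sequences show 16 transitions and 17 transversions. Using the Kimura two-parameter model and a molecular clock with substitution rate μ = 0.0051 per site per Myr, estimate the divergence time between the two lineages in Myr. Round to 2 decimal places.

P = 16/305 ≈ 0.052459 and Q = 17/305 ≈ 0.055738.
Under the Kimura two-parameter model, d = −½ ln(1 − 2P − Q) − ¼ ln(1 − 2Q).
1 − 2P − Q = 0.839344, giving −½ ln(0.839344) = 0.087567.
1 − 2Q = 0.888524, giving −¼ ln(0.888524) = 0.029548.
d = 0.087567 + 0.029548 = 0.117115.
Under a molecular clock d = 2μt, so t = d/(2μ) = 0.117115 / (2 × 0.0051) = 11.48 Myr.

11.48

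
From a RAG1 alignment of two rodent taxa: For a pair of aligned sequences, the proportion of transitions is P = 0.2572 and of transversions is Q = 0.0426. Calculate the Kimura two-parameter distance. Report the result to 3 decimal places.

Under the Kimura two-parameter model, d = −½ ln(1 − 2P − Q) − ¼ ln(1 − 2Q).
1 − 2P − Q = 0.443, giving −½ ln(0.443) = 0.407093.
1 − 2Q = 0.9148, giving −¼ ln(0.9148) = 0.022262.
d = 0.407093 + 0.022262 = 0.429355.

0.429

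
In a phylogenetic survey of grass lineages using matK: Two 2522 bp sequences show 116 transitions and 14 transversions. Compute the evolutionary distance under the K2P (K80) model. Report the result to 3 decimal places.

P = 116/2522 ≈ 0.045995 and Q = 14/2522 ≈ 0.005551.
Under the Kimura two-parameter model, d = −½ ln(1 − 2P − Q) − ¼ ln(1 − 2Q).
1 − 2P − Q = 0.902459, giving −½ ln(0.902459) = 0.051316.
1 − 2Q = 0.988898, giving −¼ ln(0.988898) = 0.002791.
d = 0.051316 + 0.002791 = 0.054107.

0.054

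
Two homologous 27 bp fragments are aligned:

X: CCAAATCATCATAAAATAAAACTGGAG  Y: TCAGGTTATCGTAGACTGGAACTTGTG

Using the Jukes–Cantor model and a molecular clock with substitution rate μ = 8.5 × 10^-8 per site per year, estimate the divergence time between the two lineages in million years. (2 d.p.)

The sequences differ at 11 of 27 sites, so p = 11/27 ≈ 0.407407.
d = −(3/4) ln(1 − 4p/3) = −0.75 ln(1 − 0.543209) = −0.75 ln(0.456791)
  = −0.75 × (-0.783529) = 0.587647 substitutions/site.
Under a molecular clock d = 2μt, so t = d/(2μ) = 0.587647 / (2 × 8.5 × 10^-8) = 3.46 million years.

3.46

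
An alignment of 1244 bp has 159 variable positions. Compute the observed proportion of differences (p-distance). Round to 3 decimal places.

p = 159/1244 = 0.127813… ≈ 0.128 (to 3 d.p.).

0.128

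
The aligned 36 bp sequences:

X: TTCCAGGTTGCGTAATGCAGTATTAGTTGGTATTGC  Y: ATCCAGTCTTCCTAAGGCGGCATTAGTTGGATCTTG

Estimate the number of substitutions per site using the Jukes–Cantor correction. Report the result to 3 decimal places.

The sequences differ at 13 of 36 sites, so p = 13/36 ≈ 0.361111.
d = −(3/4) ln(1 − 4p/3) = −0.75 ln(1 − 0.481481) = −0.75 ln(0.518519)
  = −0.75 × (-0.656779) = 0.492584 substitutions/site.

0.493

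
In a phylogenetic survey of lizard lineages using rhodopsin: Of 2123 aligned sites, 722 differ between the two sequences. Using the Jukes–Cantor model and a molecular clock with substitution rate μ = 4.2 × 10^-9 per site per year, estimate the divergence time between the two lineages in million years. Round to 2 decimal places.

53.94

p = 722/2123 ≈ 0.340085.
d = −(3/4) ln(1 − 4p/3) = −0.75 ln(1 − 0.453447) = −0.75 ln(0.546553)
  = −0.75 × (-0.604124) = 0.453093 substitutions/site.
Under a molecular clock d = 2μt, so t = d/(2μ) = 0.453093 / (2 × 4.2 × 10^-9) = 53.94 million years.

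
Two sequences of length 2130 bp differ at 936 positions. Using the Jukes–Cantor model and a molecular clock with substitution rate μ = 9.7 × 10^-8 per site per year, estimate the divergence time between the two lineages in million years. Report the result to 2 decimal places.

3.41

p = 936/2130 ≈ 0.439437.
d = −(3/4) ln(1 − 4p/3) = −0.75 ln(1 − 0.585916) = −0.75 ln(0.414084)
  = −0.75 × (-0.881686) = 0.661265 substitutions/site.
Under a molecular clock d = 2μt, so t = d/(2μ) = 0.661265 / (2 × 9.7 × 10^-8) = 3.41 million years.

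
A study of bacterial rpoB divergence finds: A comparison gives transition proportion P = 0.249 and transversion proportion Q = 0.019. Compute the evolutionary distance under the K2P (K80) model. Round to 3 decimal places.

0.374

Under the Kimura two-parameter model, d = −½ ln(1 − 2P − Q) − ¼ ln(1 − 2Q).
1 − 2P − Q = 0.483, giving −½ ln(0.483) = 0.363869.
1 − 2Q = 0.962, giving −¼ ln(0.962) = 0.009685.
d = 0.363869 + 0.009685 = 0.373554.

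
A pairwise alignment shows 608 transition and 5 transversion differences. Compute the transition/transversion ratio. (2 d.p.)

121.60

R = 608/5 = 121.60.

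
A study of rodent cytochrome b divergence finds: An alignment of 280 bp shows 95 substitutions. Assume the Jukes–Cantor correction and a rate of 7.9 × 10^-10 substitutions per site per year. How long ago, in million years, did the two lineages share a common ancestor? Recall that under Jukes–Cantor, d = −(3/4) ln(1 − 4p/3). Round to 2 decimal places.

285.84

p = 95/280 ≈ 0.339286.
d = −(3/4) ln(1 − 4p/3) = −0.75 ln(1 − 0.452381) = −0.75 ln(0.547619)
  = −0.75 × (-0.602175) = 0.451631 substitutions/site.
Under a molecular clock d = 2μt, so t = d/(2μ) = 0.451631 / (2 × 7.9 × 10^-10) = 285.84 million years.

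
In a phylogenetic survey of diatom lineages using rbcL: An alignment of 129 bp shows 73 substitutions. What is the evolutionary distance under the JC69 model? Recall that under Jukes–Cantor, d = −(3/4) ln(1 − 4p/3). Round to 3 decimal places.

p = 73/129 ≈ 0.565891.
d = −(3/4) ln(1 − 4p/3) = −0.75 ln(1 − 0.754521) = −0.75 ln(0.245479)
  = −0.75 × (-1.404544) = 1.053408 substitutions/site.

1.053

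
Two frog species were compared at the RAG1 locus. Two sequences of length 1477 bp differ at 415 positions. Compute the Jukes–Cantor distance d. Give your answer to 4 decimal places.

0.3521

p = 415/1477 ≈ 0.280975.
d = −(3/4) ln(1 − 4p/3) = −0.75 ln(1 − 0.374633) = −0.75 ln(0.625367)
  = −0.75 × (-0.469417) = 0.352063 substitutions/site.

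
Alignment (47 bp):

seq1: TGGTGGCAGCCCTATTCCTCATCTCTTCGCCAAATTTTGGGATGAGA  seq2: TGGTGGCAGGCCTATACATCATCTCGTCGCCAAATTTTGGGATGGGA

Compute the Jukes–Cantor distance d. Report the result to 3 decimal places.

0.115

The sequences differ at 5 of 47 sites (10, 16, 18, 26, 45), so p = 5/47 ≈ 0.106383.
d = −(3/4) ln(1 − 4p/3) = −0.75 ln(1 − 0.141844) = −0.75 ln(0.858156)
  = −0.75 × (-0.152969) = 0.114727 substitutions/site.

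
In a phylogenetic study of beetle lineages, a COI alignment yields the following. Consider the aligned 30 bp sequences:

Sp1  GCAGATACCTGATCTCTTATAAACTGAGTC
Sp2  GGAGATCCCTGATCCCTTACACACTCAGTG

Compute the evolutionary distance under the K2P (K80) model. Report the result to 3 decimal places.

Of 30 sites, 2 differences are transitions and 5 are transversions, so P = 2/30 ≈ 0.066667 and Q = 5/30 ≈ 0.166667.
Under the Kimura two-parameter model, d = −½ ln(1 − 2P − Q) − ¼ ln(1 − 2Q).
1 − 2P − Q = 0.699999, giving −½ ln(0.699999) = 0.178338.
1 − 2Q = 0.666666, giving −¼ ln(0.666666) = 0.101367.
d = 0.178338 + 0.101367 = 0.279705.

0.280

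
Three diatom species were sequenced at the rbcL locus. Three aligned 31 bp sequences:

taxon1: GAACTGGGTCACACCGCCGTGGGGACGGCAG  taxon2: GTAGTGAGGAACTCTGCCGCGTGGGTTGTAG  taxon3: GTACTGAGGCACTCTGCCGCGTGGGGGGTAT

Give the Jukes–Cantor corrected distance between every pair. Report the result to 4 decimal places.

taxon1–taxon2: 13/31 sites differ → p ≈ 0.419355, d = −0.75 ln(1 − 0.55914) = 0.614271 ≈ 0.6143.
taxon1–taxon3: 11/31 sites differ → p ≈ 0.354839, d = −0.75 ln(1 − 0.473119) = 0.480585 ≈ 0.4806.
taxon2–taxon3: 5/31 sites differ → p ≈ 0.16129, d = −0.75 ln(1 − 0.215053) = 0.181604 ≈ 0.1816.

d(taxon1,taxon2) = 0.6143, d(taxon1,taxon3) = 0.4806, d(taxon2,taxon3) = 0.1816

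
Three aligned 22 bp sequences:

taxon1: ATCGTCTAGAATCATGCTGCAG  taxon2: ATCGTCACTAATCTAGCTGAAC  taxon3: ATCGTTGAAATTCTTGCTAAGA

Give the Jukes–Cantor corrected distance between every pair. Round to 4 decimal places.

taxon1–taxon2: 7/22 sites differ → p ≈ 0.318182, d = −0.75 ln(1 − 0.424243) = 0.414052 ≈ 0.4141.
taxon1–taxon3: 9/22 sites differ → p ≈ 0.409091, d = −0.75 ln(1 − 0.545455) = 0.591344 ≈ 0.5913.
taxon2–taxon3: 9/22 sites differ → p ≈ 0.409091, d = −0.75 ln(1 − 0.545455) = 0.591344 ≈ 0.5913.

d(taxon1,taxon2) = 0.4141, d(taxon1,taxon3) = 0.5913, d(taxon2,taxon3) = 0.5913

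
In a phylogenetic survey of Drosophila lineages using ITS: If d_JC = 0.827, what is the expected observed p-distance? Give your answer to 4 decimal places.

0.5010

p = (3/4)(1 − e^(−4d/3)) = 0.75 × (1 − e^(-1.102667)) = 0.75 × (1 − 0.331984) = 0.501012.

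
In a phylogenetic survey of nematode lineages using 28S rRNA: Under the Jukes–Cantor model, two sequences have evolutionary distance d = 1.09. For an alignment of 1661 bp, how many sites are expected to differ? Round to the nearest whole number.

955

Invert JC69: p = (3/4)(1 − e^(−4d/3)) = 0.75 × (1 − e^(-1.453333)) = 0.75 × (1 − 0.233790) = 0.574658.
Expected differing sites = pL ≈ 0.574658 × 1661 = 954.506938 ≈ 955.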